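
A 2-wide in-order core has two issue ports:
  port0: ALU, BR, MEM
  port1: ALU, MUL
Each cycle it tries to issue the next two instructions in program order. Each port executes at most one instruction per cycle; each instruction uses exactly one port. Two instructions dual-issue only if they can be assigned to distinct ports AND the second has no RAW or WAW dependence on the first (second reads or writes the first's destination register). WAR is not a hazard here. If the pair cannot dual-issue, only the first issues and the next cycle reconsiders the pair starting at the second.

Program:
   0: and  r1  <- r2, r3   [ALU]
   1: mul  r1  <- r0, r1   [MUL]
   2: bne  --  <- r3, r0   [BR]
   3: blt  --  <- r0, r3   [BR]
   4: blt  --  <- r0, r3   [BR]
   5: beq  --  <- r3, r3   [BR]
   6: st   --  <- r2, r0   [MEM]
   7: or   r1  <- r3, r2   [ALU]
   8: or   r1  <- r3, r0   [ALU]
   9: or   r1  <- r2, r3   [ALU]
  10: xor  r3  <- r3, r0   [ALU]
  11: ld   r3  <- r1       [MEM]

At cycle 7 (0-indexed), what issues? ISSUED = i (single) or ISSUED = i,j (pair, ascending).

  cy0 -> i0 (and) RAW+WAW r1
  cy1 -> i1&i2 (mul+bne) 2-wide
  cy2 -> i3 (blt) no-port BR/BR
  cy3 -> i4 (blt) no-port BR/BR
  cy4 -> i5 (beq) no-port BR/MEM
  cy5 -> i6&i7 (st+or) 2-wide
  cy6 -> i8 (or) WAW r1
  cy7 -> i9&i10 (or+xor) 2-wide
  cy8 -> i11 (ld) tail

ISSUED = 9,10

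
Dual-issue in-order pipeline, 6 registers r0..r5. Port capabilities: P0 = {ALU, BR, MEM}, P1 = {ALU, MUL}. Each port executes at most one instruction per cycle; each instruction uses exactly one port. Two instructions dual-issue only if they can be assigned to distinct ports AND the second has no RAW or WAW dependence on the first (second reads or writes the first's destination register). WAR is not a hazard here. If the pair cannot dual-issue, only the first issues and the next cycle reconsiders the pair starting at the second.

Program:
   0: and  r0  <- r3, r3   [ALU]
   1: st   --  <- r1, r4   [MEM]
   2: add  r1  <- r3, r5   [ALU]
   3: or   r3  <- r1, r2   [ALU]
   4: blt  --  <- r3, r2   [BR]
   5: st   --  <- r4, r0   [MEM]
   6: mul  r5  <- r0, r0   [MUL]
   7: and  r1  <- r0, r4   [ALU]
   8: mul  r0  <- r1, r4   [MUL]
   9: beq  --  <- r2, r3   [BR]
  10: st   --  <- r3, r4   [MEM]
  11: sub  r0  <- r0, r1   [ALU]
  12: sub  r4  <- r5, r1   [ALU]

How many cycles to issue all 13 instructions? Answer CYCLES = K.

CYCLES = 9

[0] i0+i1  and st  -- pair
[1] i2  add  -- RAW r1
[2] i3  or  -- RAW r3
[3] i4  blt  -- no-port BR/MEM
[4] i5+i6  st mul  -- pair
[5] i7  and  -- RAW r1
[6] i8+i9  mul beq  -- pair
[7] i10+i11  st sub  -- pair
[8] i12  sub  -- tail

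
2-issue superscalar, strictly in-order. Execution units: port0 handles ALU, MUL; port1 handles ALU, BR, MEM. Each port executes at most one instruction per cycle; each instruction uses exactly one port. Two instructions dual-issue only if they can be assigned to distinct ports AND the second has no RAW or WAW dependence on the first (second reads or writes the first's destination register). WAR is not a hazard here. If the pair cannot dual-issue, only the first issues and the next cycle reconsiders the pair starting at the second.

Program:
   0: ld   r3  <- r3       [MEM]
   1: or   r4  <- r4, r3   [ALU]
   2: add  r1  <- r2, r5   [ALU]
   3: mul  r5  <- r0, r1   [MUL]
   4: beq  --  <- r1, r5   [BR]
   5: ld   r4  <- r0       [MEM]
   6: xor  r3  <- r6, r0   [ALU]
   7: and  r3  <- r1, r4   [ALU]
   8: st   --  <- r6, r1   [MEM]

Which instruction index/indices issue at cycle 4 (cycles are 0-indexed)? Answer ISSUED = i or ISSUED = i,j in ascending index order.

ISSUED = 5,6

#0 head=0: ld.MEM i0 RAW r3
#1 head=1: or.ALU;add.ALU i1,i2 dual
#2 head=3: mul.MUL i3 RAW r5
#3 head=4: beq.BR i4 no-port BR/MEM
#4 head=5: ld.MEM;xor.ALU i5,i6 dual
#5 head=7: and.ALU;st.MEM i7,i8 dual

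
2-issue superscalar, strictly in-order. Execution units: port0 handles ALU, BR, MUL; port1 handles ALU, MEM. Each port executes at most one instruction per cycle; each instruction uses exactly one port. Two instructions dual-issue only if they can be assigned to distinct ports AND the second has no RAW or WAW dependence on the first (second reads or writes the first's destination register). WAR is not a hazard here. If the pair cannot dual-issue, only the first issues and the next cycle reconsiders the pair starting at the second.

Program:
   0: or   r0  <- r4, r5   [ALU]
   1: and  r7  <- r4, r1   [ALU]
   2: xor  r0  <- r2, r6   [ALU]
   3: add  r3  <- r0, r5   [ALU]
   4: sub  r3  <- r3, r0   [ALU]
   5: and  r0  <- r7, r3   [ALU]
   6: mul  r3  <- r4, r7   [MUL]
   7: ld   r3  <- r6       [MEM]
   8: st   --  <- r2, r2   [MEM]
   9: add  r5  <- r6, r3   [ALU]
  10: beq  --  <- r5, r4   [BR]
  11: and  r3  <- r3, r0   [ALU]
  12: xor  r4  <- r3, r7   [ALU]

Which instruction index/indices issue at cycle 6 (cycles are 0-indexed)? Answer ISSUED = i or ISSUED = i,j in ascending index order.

ISSUED = 8,9

[0] i0,i1  or.ALU/and.ALU  -- 2-wide
[1] i2  xor.ALU  -- RAW r0
[2] i3  add.ALU  -- RAW+WAW r3
[3] i4  sub.ALU  -- RAW r3
[4] i5,i6  and.ALU/mul.MUL  -- 2-wide
[5] i7  ld.MEM  -- no-port MEM/MEM
[6] i8,i9  st.MEM/add.ALU  -- 2-wide
[7] i10,i11  beq.BR/and.ALU  -- 2-wide
[8] i12  xor.ALU  -- tail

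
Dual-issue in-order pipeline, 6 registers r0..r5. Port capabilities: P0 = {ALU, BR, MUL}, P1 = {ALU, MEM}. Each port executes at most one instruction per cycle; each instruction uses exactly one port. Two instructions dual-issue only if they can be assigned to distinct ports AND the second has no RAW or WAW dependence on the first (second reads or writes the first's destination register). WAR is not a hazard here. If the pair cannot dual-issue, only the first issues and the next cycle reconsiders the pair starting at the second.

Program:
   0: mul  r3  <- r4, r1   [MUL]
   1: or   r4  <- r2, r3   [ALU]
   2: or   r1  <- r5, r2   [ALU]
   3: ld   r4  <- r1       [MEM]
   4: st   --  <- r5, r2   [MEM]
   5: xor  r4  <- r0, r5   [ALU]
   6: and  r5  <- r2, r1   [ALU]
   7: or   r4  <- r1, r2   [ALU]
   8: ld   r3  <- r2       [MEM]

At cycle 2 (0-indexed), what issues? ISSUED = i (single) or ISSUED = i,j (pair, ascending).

ISSUED = 3

0. mul @i0  | RAW r3
1. or/or @i1,i2  | 2-wide
2. ld @i3  | no-port MEM/MEM
3. st/xor @i4,i5  | 2-wide
4. and/or @i6,i7  | 2-wide
5. ld @i8  | tail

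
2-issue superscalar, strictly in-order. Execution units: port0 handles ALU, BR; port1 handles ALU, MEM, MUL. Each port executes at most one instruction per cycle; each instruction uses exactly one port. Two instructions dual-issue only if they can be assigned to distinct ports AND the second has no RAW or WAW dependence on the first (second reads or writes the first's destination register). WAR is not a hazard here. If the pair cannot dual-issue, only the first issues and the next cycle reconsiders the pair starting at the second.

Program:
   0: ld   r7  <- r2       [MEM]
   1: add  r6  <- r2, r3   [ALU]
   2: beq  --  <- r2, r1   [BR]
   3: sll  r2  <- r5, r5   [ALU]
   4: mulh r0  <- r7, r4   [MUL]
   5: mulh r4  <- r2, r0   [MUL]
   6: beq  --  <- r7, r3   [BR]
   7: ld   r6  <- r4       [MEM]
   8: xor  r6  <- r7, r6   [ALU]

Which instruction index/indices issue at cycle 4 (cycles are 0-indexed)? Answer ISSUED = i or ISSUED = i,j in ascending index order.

ISSUED = 7

[0] i0/i1  ld+add  -- dual
[1] i2/i3  beq+sll  -- dual
[2] i4  mulh  -- no-port MUL/MUL
[3] i5/i6  mulh+beq  -- dual
[4] i7  ld  -- RAW+WAW r6
[5] i8  xor  -- tail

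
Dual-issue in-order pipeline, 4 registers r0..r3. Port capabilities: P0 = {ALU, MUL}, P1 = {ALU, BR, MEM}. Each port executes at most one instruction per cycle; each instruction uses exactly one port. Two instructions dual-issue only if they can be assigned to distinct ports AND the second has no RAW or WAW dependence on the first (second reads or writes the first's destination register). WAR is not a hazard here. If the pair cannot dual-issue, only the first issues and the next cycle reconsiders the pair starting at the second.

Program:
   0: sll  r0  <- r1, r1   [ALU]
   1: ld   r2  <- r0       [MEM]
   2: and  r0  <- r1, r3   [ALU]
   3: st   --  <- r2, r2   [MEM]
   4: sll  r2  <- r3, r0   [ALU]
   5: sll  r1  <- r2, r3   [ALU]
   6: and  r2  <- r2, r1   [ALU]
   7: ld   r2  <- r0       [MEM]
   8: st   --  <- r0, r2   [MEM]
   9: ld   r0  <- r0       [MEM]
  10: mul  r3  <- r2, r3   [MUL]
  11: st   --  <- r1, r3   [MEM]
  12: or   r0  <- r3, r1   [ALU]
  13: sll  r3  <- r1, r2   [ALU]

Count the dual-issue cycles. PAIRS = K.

[0] i0  sll.ALU  -- RAW r0
[1] i1&i2  ld.MEM/and.ALU  -- 2-wide
[2] i3&i4  st.MEM/sll.ALU  -- 2-wide
[3] i5  sll.ALU  -- RAW r1
[4] i6  and.ALU  -- WAW r2
[5] i7  ld.MEM  -- no-port MEM/MEM
[6] i8  st.MEM  -- no-port MEM/MEM
[7] i9&i10  ld.MEM/mul.MUL  -- 2-wide
[8] i11&i12  st.MEM/or.ALU  -- 2-wide
[9] i13  sll.ALU  -- tail

PAIRS = 4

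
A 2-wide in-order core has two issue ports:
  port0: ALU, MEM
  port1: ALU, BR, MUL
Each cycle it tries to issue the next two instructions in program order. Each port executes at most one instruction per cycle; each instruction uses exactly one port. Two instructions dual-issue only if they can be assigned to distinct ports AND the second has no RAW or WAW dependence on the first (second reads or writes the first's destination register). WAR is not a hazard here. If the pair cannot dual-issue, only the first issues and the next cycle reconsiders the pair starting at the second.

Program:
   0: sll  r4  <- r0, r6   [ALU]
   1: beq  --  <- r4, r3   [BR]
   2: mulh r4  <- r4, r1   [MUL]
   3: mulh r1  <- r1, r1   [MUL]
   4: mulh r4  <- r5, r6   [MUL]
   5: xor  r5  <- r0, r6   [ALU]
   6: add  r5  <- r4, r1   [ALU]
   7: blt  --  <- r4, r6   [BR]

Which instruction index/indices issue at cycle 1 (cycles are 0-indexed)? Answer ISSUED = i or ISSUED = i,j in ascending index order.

#0 head=0: sll.ALU i0 RAW r4
#1 head=1: beq.BR i1 no-port BR/MUL
#2 head=2: mulh.MUL i2 no-port MUL/MUL
#3 head=3: mulh.MUL i3 no-port MUL/MUL
#4 head=4: mulh.MUL;xor.ALU i4,i5 pair
#5 head=6: add.ALU;blt.BR i6,i7 pair

ISSUED = 1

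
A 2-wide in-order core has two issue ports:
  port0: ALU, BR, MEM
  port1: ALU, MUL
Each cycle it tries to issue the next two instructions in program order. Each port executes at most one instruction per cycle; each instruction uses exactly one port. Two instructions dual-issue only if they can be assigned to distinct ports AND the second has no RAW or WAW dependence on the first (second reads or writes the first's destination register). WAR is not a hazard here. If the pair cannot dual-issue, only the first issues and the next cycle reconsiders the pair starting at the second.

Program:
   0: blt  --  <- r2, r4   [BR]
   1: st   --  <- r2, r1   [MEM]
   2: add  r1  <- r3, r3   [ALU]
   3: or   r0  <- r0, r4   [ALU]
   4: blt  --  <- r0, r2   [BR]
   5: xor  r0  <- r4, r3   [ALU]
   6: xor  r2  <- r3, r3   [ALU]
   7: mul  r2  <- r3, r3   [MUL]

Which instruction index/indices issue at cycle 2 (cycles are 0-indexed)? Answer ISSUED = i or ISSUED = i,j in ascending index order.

ISSUED = 3

c0: i0 blt  no-port BR/MEM
c1: i1/i2 st;add  dual
c2: i3 or  RAW r0
c3: i4/i5 blt;xor  dual
c4: i6 xor  WAW r2
c5: i7 mul  tail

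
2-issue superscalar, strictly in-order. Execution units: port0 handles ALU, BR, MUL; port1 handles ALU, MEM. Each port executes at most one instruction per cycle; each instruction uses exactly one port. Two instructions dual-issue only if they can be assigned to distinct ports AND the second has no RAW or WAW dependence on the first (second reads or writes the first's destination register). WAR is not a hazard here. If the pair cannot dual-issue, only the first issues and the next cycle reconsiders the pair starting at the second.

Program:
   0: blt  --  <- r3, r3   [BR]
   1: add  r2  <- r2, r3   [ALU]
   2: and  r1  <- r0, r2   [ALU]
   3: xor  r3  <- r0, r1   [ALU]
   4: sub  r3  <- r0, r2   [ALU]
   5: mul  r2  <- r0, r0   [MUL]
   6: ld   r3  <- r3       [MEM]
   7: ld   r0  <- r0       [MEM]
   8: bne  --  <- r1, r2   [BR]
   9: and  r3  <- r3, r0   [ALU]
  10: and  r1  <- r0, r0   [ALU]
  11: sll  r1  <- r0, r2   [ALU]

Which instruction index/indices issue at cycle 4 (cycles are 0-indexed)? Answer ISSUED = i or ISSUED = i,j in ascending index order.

[0] i0+i1  blt;add  -- 2-wide
[1] i2  and  -- RAW r1
[2] i3  xor  -- WAW r3
[3] i4+i5  sub;mul  -- 2-wide
[4] i6  ld  -- no-port MEM/MEM
[5] i7+i8  ld;bne  -- 2-wide
[6] i9+i10  and;and  -- 2-wide
[7] i11  sll  -- tail

ISSUED = 6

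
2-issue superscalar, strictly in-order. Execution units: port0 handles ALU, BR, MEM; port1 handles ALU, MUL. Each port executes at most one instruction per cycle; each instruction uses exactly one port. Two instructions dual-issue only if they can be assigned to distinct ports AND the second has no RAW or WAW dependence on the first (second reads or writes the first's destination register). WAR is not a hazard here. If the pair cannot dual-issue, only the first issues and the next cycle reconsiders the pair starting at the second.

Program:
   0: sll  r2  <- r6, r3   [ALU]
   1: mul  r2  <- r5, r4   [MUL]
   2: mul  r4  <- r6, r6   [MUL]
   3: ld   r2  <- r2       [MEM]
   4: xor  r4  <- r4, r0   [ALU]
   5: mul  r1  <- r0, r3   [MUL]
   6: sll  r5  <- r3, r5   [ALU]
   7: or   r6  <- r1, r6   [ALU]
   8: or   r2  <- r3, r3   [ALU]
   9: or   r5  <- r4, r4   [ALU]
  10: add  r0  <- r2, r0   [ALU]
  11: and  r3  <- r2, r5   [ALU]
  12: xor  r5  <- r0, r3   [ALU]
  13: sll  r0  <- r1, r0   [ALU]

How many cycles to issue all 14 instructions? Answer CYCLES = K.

CYCLES = 8

[0] i0  sll  -- WAW r2
[1] i1  mul  -- no-port MUL/MUL
[2] i2,i3  mul+ld  -- 2-wide
[3] i4,i5  xor+mul  -- 2-wide
[4] i6,i7  sll+or  -- 2-wide
[5] i8,i9  or+or  -- 2-wide
[6] i10,i11  add+and  -- 2-wide
[7] i12,i13  xor+sll  -- 2-wide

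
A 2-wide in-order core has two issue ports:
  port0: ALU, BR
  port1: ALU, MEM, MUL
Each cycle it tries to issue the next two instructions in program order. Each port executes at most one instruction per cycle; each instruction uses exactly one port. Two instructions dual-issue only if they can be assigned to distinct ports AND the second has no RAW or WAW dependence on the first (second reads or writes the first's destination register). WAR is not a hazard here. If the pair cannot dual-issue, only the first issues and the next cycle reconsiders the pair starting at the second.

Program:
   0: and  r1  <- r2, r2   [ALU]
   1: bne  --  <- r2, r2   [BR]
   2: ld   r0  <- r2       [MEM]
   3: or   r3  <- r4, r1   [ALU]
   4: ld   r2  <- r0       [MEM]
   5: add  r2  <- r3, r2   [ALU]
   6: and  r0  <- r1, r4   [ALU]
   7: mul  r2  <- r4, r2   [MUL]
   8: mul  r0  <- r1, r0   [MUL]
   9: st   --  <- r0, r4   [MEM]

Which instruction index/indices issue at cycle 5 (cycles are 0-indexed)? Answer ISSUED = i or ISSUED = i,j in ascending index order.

  cy0 -> i0&i1 (and.ALU;bne.BR) 2-wide
  cy1 -> i2&i3 (ld.MEM;or.ALU) 2-wide
  cy2 -> i4 (ld.MEM) RAW+WAW r2
  cy3 -> i5&i6 (add.ALU;and.ALU) 2-wide
  cy4 -> i7 (mul.MUL) no-port MUL/MUL
  cy5 -> i8 (mul.MUL) no-port MUL/MEM
  cy6 -> i9 (st.MEM) tail

ISSUED = 8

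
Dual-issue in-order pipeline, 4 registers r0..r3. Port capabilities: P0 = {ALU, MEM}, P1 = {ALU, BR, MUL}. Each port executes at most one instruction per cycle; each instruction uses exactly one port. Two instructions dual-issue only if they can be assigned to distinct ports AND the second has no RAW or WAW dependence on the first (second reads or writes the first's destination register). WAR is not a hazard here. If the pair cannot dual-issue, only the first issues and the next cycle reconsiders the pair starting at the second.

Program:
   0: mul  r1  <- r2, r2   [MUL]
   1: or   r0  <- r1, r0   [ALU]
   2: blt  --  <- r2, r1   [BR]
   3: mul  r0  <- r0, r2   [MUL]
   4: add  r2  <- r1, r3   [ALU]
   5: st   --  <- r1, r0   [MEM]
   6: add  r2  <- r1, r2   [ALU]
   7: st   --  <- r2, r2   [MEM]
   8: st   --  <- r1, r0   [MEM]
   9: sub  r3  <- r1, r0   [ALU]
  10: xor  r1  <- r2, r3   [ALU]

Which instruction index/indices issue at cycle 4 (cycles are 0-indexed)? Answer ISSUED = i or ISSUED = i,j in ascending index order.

c0: i0 mul.MUL  RAW r1
c1: i1/i2 or.ALU blt.BR  pair
c2: i3/i4 mul.MUL add.ALU  pair
c3: i5/i6 st.MEM add.ALU  pair
c4: i7 st.MEM  no-port MEM/MEM
c5: i8/i9 st.MEM sub.ALU  pair
c6: i10 xor.ALU  tail

ISSUED = 7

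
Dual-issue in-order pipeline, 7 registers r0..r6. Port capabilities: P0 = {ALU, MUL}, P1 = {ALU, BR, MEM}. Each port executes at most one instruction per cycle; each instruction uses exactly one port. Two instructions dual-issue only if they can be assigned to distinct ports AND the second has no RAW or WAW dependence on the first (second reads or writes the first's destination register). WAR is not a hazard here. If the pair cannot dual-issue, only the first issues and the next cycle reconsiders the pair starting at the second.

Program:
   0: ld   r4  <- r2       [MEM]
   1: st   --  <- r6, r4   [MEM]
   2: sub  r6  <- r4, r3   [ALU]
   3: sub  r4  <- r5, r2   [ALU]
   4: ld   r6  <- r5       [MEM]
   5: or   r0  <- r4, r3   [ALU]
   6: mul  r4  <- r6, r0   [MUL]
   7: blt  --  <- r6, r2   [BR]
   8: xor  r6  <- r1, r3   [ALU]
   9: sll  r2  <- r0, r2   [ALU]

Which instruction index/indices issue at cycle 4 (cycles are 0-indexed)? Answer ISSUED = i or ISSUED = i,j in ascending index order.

c0: i0 ld  no-port MEM/MEM
c1: i1&i2 st;sub  pair
c2: i3&i4 sub;ld  pair
c3: i5 or  RAW r0
c4: i6&i7 mul;blt  pair
c5: i8&i9 xor;sll  pair

ISSUED = 6,7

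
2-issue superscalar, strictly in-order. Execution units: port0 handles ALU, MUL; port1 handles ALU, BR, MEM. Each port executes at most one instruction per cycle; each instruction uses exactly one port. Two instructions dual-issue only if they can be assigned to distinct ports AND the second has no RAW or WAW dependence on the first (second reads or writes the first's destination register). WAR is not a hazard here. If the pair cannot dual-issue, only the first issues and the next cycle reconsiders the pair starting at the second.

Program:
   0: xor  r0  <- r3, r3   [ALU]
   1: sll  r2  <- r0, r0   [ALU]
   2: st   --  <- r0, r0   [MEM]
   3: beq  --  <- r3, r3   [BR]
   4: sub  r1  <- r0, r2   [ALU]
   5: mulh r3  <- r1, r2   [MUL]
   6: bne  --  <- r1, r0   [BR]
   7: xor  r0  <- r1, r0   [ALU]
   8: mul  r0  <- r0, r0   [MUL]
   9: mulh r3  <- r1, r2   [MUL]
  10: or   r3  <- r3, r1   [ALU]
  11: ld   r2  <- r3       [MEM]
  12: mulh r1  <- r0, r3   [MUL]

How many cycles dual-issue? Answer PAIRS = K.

c0: i0 xor.ALU  RAW r0
c1: i1/i2 sll.ALU/st.MEM  2-wide
c2: i3/i4 beq.BR/sub.ALU  2-wide
c3: i5/i6 mulh.MUL/bne.BR  2-wide
c4: i7 xor.ALU  RAW+WAW r0
c5: i8 mul.MUL  no-port MUL/MUL
c6: i9 mulh.MUL  RAW+WAW r3
c7: i10 or.ALU  RAW r3
c8: i11/i12 ld.MEM/mulh.MUL  2-wide

PAIRS = 4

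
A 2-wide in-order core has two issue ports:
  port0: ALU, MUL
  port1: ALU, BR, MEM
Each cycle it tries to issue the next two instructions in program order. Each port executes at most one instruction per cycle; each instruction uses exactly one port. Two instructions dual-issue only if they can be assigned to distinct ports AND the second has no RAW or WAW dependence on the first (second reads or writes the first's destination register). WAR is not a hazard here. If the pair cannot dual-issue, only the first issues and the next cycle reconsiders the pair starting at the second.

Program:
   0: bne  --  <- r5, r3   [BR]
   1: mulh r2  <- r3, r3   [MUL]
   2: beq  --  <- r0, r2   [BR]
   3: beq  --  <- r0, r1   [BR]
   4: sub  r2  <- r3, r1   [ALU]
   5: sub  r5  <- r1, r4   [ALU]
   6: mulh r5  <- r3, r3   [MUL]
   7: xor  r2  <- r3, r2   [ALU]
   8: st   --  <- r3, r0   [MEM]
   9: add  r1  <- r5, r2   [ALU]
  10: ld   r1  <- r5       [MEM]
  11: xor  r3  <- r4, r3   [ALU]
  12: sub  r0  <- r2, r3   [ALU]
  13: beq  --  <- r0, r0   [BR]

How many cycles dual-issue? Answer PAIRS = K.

PAIRS = 5

c0: i0/i1 bne.BR;mulh.MUL  dual
c1: i2 beq.BR  no-port BR/BR
c2: i3/i4 beq.BR;sub.ALU  dual
c3: i5 sub.ALU  WAW r5
c4: i6/i7 mulh.MUL;xor.ALU  dual
c5: i8/i9 st.MEM;add.ALU  dual
c6: i10/i11 ld.MEM;xor.ALU  dual
c7: i12 sub.ALU  RAW r0
c8: i13 beq.BR  tail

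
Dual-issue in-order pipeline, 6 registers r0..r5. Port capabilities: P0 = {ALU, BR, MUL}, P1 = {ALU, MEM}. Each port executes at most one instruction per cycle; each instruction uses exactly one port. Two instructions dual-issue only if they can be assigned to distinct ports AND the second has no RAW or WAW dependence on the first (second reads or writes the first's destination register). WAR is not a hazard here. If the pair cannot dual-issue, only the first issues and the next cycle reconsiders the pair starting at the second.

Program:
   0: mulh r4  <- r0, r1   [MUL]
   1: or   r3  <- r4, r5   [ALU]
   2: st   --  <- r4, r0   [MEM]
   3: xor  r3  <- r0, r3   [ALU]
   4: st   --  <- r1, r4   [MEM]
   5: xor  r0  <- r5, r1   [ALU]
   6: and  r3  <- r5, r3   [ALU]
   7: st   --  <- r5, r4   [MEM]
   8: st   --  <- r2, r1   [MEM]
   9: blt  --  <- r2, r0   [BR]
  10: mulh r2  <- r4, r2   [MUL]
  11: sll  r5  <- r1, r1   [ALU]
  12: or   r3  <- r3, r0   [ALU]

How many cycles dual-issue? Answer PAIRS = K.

[0] i0  mulh  -- RAW r4
[1] i1,i2  or;st  -- dual
[2] i3,i4  xor;st  -- dual
[3] i5,i6  xor;and  -- dual
[4] i7  st  -- no-port MEM/MEM
[5] i8,i9  st;blt  -- dual
[6] i10,i11  mulh;sll  -- dual
[7] i12  or  -- tail

PAIRS = 5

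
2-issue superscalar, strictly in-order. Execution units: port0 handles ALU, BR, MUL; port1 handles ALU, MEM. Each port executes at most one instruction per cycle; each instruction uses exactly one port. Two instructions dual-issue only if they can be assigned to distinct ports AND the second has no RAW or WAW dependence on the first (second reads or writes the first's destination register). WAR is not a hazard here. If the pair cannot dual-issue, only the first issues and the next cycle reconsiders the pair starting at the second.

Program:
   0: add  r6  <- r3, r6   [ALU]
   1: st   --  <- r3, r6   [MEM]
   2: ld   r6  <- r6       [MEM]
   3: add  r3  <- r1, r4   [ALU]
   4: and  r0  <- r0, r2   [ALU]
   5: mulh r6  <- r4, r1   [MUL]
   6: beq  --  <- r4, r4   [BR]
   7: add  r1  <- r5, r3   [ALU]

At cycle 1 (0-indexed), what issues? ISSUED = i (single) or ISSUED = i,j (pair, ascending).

t=0 i0:add ; RAW r6
t=1 i1:st ; no-port MEM/MEM
t=2 i2+i3:ld add ; 2-wide
t=3 i4+i5:and mulh ; 2-wide
t=4 i6+i7:beq add ; 2-wide

ISSUED = 1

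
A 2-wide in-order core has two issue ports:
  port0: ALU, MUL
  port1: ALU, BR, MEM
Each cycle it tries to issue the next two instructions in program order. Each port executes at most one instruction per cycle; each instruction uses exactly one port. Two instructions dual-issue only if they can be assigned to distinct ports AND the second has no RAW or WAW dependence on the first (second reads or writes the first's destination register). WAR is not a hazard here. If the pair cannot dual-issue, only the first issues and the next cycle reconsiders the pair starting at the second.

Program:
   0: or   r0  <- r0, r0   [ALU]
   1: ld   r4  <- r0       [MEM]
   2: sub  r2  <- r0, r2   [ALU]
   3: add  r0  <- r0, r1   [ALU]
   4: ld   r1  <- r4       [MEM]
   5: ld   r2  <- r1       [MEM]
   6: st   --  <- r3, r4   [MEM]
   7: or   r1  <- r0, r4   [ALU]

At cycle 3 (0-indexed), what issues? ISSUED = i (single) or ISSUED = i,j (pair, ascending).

c0: i0 or.ALU  RAW r0
c1: i1/i2 ld.MEM+sub.ALU  dual
c2: i3/i4 add.ALU+ld.MEM  dual
c3: i5 ld.MEM  no-port MEM/MEM
c4: i6/i7 st.MEM+or.ALU  dual

ISSUED = 5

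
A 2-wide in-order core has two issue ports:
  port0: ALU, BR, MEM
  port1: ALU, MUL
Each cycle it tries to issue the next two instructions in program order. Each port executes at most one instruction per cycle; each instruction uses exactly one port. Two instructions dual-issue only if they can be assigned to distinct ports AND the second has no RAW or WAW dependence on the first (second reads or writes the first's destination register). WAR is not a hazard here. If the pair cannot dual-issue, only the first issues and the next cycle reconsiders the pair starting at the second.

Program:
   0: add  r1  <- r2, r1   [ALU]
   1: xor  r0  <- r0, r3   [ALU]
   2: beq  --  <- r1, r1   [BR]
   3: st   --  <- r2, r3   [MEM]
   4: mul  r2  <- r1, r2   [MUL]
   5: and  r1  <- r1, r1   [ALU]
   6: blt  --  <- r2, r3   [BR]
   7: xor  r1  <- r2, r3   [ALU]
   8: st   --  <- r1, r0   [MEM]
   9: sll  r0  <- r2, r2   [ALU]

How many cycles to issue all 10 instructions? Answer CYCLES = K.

[0] i0,i1  add/xor  -- dual
[1] i2  beq  -- no-port BR/MEM
[2] i3,i4  st/mul  -- dual
[3] i5,i6  and/blt  -- dual
[4] i7  xor  -- RAW r1
[5] i8,i9  st/sll  -- dual

CYCLES = 6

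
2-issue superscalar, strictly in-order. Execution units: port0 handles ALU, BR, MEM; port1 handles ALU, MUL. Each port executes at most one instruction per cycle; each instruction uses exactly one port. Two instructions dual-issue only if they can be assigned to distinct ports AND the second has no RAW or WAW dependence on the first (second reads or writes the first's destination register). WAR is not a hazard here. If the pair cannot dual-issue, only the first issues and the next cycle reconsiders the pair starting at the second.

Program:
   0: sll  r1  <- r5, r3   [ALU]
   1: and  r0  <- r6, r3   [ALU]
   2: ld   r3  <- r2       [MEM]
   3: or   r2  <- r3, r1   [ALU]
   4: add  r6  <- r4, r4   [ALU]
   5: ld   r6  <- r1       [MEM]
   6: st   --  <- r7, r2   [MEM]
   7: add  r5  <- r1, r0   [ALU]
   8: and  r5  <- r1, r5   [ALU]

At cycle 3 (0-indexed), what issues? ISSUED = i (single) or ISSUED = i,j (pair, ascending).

ISSUED = 5

[0] i0+i1  sll;and  -- 2-wide
[1] i2  ld  -- RAW r3
[2] i3+i4  or;add  -- 2-wide
[3] i5  ld  -- no-port MEM/MEM
[4] i6+i7  st;add  -- 2-wide
[5] i8  and  -- tail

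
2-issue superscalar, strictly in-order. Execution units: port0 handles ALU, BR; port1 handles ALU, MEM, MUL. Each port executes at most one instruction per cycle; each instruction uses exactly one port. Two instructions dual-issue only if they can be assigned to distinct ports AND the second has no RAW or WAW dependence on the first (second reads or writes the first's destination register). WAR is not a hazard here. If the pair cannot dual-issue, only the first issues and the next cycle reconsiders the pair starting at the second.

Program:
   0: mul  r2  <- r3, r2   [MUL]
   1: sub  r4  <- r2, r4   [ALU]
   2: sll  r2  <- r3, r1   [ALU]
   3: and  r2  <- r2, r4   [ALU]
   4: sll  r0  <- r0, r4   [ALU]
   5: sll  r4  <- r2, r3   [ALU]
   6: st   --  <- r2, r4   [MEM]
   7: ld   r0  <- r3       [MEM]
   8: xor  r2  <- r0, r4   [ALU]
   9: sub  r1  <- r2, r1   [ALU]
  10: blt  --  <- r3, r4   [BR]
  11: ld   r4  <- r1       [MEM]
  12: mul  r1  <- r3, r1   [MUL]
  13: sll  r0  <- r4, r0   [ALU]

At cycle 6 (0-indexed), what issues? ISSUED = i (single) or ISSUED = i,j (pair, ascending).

#0 head=0: mul.MUL i0 RAW r2
#1 head=1: sub.ALU;sll.ALU i1&i2 dual
#2 head=3: and.ALU;sll.ALU i3&i4 dual
#3 head=5: sll.ALU i5 RAW r4
#4 head=6: st.MEM i6 no-port MEM/MEM
#5 head=7: ld.MEM i7 RAW r0
#6 head=8: xor.ALU i8 RAW r2
#7 head=9: sub.ALU;blt.BR i9&i10 dual
#8 head=11: ld.MEM i11 no-port MEM/MUL
#9 head=12: mul.MUL;sll.ALU i12&i13 dual

ISSUED = 8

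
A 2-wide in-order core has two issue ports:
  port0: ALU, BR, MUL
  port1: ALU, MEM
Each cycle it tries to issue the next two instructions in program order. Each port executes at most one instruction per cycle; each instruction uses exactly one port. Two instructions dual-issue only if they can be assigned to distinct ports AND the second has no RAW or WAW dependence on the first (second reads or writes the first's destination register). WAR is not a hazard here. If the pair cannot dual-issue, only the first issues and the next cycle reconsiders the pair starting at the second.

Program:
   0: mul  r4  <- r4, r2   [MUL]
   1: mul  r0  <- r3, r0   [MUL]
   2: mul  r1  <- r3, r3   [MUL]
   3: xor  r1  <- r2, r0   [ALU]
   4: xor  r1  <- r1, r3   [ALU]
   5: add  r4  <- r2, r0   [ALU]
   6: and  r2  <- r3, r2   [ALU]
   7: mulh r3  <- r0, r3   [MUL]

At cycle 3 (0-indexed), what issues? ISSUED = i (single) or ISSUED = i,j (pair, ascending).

ISSUED = 3

c0: i0 mul.MUL  no-port MUL/MUL
c1: i1 mul.MUL  no-port MUL/MUL
c2: i2 mul.MUL  WAW r1
c3: i3 xor.ALU  RAW+WAW r1
c4: i4+i5 xor.ALU+add.ALU  2-wide
c5: i6+i7 and.ALU+mulh.MUL  2-wide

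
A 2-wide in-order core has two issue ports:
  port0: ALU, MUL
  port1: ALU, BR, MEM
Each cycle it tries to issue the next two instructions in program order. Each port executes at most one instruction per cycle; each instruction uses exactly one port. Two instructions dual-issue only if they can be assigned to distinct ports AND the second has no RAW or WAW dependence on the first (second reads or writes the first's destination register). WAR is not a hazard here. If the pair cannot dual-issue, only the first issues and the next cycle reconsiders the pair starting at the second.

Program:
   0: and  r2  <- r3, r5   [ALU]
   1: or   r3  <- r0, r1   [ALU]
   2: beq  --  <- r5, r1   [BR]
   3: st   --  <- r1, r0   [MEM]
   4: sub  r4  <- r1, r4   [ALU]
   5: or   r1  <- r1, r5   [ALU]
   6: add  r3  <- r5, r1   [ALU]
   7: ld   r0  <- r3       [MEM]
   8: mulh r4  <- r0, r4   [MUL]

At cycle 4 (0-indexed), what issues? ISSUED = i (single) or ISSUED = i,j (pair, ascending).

ISSUED = 6

0. and;or @i0,i1  | pair
1. beq @i2  | no-port BR/MEM
2. st;sub @i3,i4  | pair
3. or @i5  | RAW r1
4. add @i6  | RAW r3
5. ld @i7  | RAW r0
6. mulh @i8  | tail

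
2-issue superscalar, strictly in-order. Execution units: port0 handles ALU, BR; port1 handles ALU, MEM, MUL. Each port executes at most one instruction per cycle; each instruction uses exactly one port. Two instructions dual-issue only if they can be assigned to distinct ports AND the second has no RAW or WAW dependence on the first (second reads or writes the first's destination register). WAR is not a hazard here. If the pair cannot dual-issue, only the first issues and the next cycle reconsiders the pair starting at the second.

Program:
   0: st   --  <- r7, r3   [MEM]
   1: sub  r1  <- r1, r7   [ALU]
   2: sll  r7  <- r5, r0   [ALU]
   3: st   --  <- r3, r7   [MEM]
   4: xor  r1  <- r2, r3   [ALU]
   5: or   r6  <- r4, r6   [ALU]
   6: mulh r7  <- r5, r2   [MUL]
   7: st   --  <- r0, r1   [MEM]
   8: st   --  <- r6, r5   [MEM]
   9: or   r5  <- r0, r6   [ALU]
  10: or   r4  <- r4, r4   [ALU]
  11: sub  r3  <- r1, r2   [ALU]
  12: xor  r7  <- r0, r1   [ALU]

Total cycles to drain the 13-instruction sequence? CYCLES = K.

CYCLES = 8

c0: i0+i1 st+sub  2-wide
c1: i2 sll  RAW r7
c2: i3+i4 st+xor  2-wide
c3: i5+i6 or+mulh  2-wide
c4: i7 st  no-port MEM/MEM
c5: i8+i9 st+or  2-wide
c6: i10+i11 or+sub  2-wide
c7: i12 xor  tail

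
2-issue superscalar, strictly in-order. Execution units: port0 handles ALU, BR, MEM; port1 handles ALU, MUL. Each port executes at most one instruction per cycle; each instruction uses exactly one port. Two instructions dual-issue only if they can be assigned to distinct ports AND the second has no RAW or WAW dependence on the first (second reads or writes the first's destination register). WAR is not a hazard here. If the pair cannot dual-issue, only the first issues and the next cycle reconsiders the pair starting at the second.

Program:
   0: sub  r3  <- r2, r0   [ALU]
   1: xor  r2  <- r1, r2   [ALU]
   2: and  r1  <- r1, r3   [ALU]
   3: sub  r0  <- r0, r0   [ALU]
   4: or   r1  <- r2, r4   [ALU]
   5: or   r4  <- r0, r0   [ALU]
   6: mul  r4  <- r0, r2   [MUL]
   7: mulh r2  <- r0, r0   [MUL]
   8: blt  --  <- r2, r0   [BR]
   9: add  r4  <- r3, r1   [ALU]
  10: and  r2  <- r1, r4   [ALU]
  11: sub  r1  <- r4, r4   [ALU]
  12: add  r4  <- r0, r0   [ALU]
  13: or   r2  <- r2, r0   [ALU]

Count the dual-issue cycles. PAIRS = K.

  cy0 -> i0/i1 (sub.ALU/xor.ALU) 2-wide
  cy1 -> i2/i3 (and.ALU/sub.ALU) 2-wide
  cy2 -> i4/i5 (or.ALU/or.ALU) 2-wide
  cy3 -> i6 (mul.MUL) no-port MUL/MUL
  cy4 -> i7 (mulh.MUL) RAW r2
  cy5 -> i8/i9 (blt.BR/add.ALU) 2-wide
  cy6 -> i10/i11 (and.ALU/sub.ALU) 2-wide
  cy7 -> i12/i13 (add.ALU/or.ALU) 2-wide

PAIRS = 6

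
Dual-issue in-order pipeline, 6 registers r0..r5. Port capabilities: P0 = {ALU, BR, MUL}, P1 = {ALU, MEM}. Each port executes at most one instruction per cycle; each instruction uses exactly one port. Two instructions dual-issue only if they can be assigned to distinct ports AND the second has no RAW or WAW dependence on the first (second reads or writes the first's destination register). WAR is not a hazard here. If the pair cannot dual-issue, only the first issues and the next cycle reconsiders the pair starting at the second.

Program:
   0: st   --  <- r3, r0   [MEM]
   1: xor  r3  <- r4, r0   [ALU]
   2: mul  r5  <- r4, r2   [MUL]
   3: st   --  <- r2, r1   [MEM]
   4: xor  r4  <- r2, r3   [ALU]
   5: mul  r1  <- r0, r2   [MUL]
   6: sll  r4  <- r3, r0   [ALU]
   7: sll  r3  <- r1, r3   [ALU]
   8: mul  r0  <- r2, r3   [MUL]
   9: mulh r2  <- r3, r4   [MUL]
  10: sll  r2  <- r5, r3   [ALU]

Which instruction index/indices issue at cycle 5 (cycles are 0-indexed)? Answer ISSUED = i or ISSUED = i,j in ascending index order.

ISSUED = 9

#0 head=0: st.MEM;xor.ALU i0+i1 pair
#1 head=2: mul.MUL;st.MEM i2+i3 pair
#2 head=4: xor.ALU;mul.MUL i4+i5 pair
#3 head=6: sll.ALU;sll.ALU i6+i7 pair
#4 head=8: mul.MUL i8 no-port MUL/MUL
#5 head=9: mulh.MUL i9 WAW r2
#6 head=10: sll.ALU i10 tail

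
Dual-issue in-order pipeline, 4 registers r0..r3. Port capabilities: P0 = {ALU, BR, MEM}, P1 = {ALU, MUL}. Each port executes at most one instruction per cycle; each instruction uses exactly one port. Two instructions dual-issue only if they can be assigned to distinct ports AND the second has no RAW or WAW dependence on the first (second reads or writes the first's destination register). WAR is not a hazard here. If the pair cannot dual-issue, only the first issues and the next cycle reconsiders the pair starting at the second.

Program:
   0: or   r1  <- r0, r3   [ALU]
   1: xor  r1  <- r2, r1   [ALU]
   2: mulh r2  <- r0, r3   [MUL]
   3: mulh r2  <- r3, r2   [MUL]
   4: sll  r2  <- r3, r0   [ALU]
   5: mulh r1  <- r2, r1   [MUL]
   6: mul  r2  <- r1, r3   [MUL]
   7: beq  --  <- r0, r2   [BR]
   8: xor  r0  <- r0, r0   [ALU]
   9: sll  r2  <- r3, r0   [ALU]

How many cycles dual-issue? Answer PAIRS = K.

t=0 i0:or ; RAW+WAW r1
t=1 i1&i2:xor+mulh ; pair
t=2 i3:mulh ; WAW r2
t=3 i4:sll ; RAW r2
t=4 i5:mulh ; no-port MUL/MUL
t=5 i6:mul ; RAW r2
t=6 i7&i8:beq+xor ; pair
t=7 i9:sll ; tail

PAIRS = 2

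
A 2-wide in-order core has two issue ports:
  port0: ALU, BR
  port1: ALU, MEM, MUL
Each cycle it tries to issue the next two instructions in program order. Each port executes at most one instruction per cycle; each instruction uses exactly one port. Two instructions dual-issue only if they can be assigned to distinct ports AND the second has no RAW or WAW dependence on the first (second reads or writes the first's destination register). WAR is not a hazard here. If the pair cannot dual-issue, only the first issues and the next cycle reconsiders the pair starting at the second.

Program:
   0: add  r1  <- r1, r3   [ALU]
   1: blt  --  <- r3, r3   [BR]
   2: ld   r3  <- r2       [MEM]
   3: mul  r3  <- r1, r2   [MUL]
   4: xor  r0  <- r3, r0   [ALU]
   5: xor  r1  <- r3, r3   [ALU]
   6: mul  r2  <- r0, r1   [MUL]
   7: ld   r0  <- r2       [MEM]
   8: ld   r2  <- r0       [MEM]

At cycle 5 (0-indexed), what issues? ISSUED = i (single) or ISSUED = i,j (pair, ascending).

ISSUED = 7

0. add/blt @i0&i1  | pair
1. ld @i2  | no-port MEM/MUL
2. mul @i3  | RAW r3
3. xor/xor @i4&i5  | pair
4. mul @i6  | no-port MUL/MEM
5. ld @i7  | no-port MEM/MEM
6. ld @i8  | tail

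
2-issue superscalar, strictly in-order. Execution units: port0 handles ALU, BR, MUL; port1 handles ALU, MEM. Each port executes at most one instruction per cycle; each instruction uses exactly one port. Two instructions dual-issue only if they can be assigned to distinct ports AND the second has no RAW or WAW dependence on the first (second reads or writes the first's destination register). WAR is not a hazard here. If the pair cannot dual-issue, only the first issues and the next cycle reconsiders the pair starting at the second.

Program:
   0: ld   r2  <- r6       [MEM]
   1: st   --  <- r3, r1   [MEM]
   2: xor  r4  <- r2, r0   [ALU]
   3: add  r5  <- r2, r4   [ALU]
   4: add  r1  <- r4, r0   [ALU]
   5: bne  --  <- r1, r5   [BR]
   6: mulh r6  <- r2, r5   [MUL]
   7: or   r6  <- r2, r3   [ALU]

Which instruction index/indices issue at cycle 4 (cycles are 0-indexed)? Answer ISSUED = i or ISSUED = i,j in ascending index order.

ISSUED = 6

0. ld @i0  | no-port MEM/MEM
1. st xor @i1/i2  | pair
2. add add @i3/i4  | pair
3. bne @i5  | no-port BR/MUL
4. mulh @i6  | WAW r6
5. or @i7  | tail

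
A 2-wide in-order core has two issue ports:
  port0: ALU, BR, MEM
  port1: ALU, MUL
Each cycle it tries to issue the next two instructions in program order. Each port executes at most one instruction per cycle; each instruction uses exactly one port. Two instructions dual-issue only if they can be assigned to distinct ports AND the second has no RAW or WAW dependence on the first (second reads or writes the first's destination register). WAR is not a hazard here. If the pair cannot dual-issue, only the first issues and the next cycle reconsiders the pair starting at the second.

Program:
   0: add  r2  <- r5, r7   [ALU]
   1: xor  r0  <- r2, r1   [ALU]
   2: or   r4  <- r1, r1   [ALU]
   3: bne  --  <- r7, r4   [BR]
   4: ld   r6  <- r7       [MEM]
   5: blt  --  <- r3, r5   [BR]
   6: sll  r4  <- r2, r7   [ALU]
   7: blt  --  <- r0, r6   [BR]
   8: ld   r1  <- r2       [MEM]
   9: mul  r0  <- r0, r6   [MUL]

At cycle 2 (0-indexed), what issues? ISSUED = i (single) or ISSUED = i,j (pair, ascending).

t=0 i0:add ; RAW r2
t=1 i1&i2:xor+or ; dual
t=2 i3:bne ; no-port BR/MEM
t=3 i4:ld ; no-port MEM/BR
t=4 i5&i6:blt+sll ; dual
t=5 i7:blt ; no-port BR/MEM
t=6 i8&i9:ld+mul ; dual

ISSUED = 3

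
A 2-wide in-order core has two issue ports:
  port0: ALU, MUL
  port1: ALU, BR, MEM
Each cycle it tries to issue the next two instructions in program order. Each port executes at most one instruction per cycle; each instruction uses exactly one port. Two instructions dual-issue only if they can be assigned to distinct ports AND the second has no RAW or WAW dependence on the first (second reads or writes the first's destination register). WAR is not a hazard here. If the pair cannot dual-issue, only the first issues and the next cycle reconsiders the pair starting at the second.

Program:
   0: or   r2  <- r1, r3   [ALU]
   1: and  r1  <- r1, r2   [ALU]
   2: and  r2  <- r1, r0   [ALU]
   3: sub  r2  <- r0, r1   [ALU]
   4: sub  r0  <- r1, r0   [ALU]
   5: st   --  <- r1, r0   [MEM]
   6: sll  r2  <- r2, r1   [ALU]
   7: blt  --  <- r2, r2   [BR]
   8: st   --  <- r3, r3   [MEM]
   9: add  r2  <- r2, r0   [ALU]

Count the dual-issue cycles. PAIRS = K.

0. or @i0  | RAW r2
1. and @i1  | RAW r1
2. and @i2  | WAW r2
3. sub+sub @i3&i4  | 2-wide
4. st+sll @i5&i6  | 2-wide
5. blt @i7  | no-port BR/MEM
6. st+add @i8&i9  | 2-wide

PAIRS = 3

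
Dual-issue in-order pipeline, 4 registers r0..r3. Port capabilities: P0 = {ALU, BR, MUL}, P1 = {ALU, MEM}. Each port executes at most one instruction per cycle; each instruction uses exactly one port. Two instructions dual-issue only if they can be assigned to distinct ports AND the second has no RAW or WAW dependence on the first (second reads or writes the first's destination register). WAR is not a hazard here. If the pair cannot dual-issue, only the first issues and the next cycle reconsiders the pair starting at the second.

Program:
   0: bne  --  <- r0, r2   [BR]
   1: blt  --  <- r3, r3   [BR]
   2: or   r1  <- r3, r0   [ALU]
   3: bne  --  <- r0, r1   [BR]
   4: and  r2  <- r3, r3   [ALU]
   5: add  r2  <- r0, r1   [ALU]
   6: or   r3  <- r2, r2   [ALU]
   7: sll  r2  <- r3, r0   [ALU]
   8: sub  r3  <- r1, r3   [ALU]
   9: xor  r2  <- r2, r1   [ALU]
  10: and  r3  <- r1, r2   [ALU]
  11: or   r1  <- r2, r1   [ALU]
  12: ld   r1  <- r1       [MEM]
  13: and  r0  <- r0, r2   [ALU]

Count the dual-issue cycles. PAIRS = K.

c0: i0 bne.BR  no-port BR/BR
c1: i1&i2 blt.BR/or.ALU  2-wide
c2: i3&i4 bne.BR/and.ALU  2-wide
c3: i5 add.ALU  RAW r2
c4: i6 or.ALU  RAW r3
c5: i7&i8 sll.ALU/sub.ALU  2-wide
c6: i9 xor.ALU  RAW r2
c7: i10&i11 and.ALU/or.ALU  2-wide
c8: i12&i13 ld.MEM/and.ALU  2-wide

PAIRS = 5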